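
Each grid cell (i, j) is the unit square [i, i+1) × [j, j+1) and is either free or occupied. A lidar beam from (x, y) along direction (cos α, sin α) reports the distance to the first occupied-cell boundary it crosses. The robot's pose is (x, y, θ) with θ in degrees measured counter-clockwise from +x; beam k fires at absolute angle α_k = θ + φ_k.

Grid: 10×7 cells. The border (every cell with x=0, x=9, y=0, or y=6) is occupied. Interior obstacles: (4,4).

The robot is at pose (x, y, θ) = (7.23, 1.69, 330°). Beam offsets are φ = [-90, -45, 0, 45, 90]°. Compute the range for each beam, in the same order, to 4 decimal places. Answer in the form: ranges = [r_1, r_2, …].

ranges = [0.7967, 0.7143, 1.3800, 1.8324, 3.5400]

beam 1: φ=-90°, α=240°
  d=(-0.5000,-0.8660)  start (7,1)  tX=0.4600 tY=0.7967  stride 1/|dx|=2.0000 1/|dy|=1.1547
    cross x-line → (6,1), t=0.4600
    cross y-line → (6,0), t=0.7967 (wall)
  → r_1 = 0.7967
beam 2: φ=-45°, α=285°
  d=(0.2588,-0.9659)  start (7,1)  tX=2.9751 tY=0.7143  stride 1/|dx|=3.8637 1/|dy|=1.0353
    cross y-line → (7,0), t=0.7143 (wall)
  → r_2 = 0.7143
beam 3: φ=0°, α=330°
  d=(0.8660,-0.5000)  start (7,1)  tX=0.8891 tY=1.3800  stride 1/|dx|=1.1547 1/|dy|=2.0000
    cross x-line → (8,1), t=0.8891
    cross y-line → (8,0), t=1.3800 (wall)
  → r_3 = 1.3800
beam 4: φ=45°, α=15°
  d=(0.9659,0.2588)  start (7,1)  tX=0.7972 tY=1.1977  stride 1/|dx|=1.0353 1/|dy|=3.8637
    cross x-line → (8,1), t=0.7972
    cross y-line → (8,2), t=1.1977
    cross x-line → (9,2), t=1.8324 (wall)
  → r_4 = 1.8324
beam 5: φ=90°, α=60°
  d=(0.5000,0.8660)  start (7,1)  tX=1.5400 tY=0.3580  stride 1/|dx|=2.0000 1/|dy|=1.1547
    cross y-line → (7,2), t=0.3580
    cross y-line → (7,3), t=1.5127
    cross x-line → (8,3), t=1.5400
    cross y-line → (8,4), t=2.6674
    cross x-line → (9,4), t=3.5400 (wall)
  → r_5 = 3.5400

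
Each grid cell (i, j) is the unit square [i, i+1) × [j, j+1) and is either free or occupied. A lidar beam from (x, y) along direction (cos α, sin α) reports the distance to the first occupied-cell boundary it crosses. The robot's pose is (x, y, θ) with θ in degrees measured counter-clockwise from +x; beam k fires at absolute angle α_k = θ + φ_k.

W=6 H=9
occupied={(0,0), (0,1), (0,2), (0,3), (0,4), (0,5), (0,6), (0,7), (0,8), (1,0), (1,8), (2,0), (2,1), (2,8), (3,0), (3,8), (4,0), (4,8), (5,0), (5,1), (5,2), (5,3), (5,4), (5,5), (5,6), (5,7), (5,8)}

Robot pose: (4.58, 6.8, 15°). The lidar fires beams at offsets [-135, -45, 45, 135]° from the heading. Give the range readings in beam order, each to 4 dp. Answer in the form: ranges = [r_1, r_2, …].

beam 1: φ=-135°, α=240°
  direction (-0.5000, -0.8660); cell (4,6); t to first gridline: x 1.1600, y 0.9238 (then +2.0000 / +1.1547)
    (4,5) via y @ 0.9238
    (3,5) via x @ 1.1600
    (3,4) via y @ 2.0785
    (2,4) via x @ 3.1600
    (2,3) via y @ 3.2332
    (2,2) via y @ 4.3879
    (1,2) via x @ 5.1600
    (1,1) via y @ 5.5426
    (1,0) via y @ 6.6973  # hit
  → r_1 = 6.6973
beam 2: φ=-45°, α=330°
  direction (0.8660, -0.5000); cell (4,6); t to first gridline: x 0.4850, y 1.6000 (then +1.1547 / +2.0000)
    (5,6) via x @ 0.4850  # hit
  → r_2 = 0.4850
beam 3: φ=45°, α=60°
  direction (0.5000, 0.8660); cell (4,6); t to first gridline: x 0.8400, y 0.2309 (then +2.0000 / +1.1547)
    (4,7) via y @ 0.2309
    (5,7) via x @ 0.8400  # hit
  → r_3 = 0.8400
beam 4: φ=135°, α=150°
  direction (-0.8660, 0.5000); cell (4,6); t to first gridline: x 0.6697, y 0.4000 (then +1.1547 / +2.0000)
    (4,7) via y @ 0.4000
    (3,7) via x @ 0.6697
    (2,7) via x @ 1.8244
    (2,8) via y @ 2.4000  # hit
  → r_4 = 2.4000

ranges = [6.6973, 0.4850, 0.8400, 2.4000]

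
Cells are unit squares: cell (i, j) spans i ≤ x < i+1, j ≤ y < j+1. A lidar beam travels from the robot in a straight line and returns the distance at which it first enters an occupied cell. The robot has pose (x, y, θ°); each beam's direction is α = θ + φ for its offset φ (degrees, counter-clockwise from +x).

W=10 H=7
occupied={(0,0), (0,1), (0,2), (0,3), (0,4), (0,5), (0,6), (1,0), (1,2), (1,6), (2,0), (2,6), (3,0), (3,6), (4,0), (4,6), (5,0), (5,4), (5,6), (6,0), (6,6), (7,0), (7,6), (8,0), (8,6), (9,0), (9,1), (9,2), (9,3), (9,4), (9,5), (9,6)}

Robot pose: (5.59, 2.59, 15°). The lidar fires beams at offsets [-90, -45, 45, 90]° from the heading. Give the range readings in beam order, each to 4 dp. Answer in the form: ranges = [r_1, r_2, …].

beam 1: φ=-90°, α=285°
  dir = (cos 285°, sin 285°) = (0.2588, -0.9659); from cell (5,2)
  next x-line at t=1.5841, next y-line at t=0.6108; Δt_x=3.8637, Δt_y=1.0353
    y: enter (5,1) at t=0.6108
    x: enter (6,1) at t=1.5841
    y: enter (6,0) at t=1.6461 ← occupied
  → r_1 = 1.6461
beam 2: φ=-45°, α=330°
  dir = (cos 330°, sin 330°) = (0.8660, -0.5000); from cell (5,2)
  next x-line at t=0.4734, next y-line at t=1.1800; Δt_x=1.1547, Δt_y=2.0000
    x: enter (6,2) at t=0.4734
    y: enter (6,1) at t=1.1800
    x: enter (7,1) at t=1.6281
    x: enter (8,1) at t=2.7828
    y: enter (8,0) at t=3.1800 ← occupied
  → r_2 = 3.1800
beam 3: φ=45°, α=60°
  dir = (cos 60°, sin 60°) = (0.5000, 0.8660); from cell (5,2)
  next x-line at t=0.8200, next y-line at t=0.4734; Δt_x=2.0000, Δt_y=1.1547
    y: enter (5,3) at t=0.4734
    x: enter (6,3) at t=0.8200
    y: enter (6,4) at t=1.6281
    y: enter (6,5) at t=2.7828
    x: enter (7,5) at t=2.8200
    y: enter (7,6) at t=3.9375 ← occupied
  → r_3 = 3.9375
beam 4: φ=90°, α=105°
  dir = (cos 105°, sin 105°) = (-0.2588, 0.9659); from cell (5,2)
  next x-line at t=2.2796, next y-line at t=0.4245; Δt_x=3.8637, Δt_y=1.0353
    y: enter (5,3) at t=0.4245
    y: enter (5,4) at t=1.4597 ← occupied
  → r_4 = 1.4597

ranges = [1.6461, 3.1800, 3.9375, 1.4597]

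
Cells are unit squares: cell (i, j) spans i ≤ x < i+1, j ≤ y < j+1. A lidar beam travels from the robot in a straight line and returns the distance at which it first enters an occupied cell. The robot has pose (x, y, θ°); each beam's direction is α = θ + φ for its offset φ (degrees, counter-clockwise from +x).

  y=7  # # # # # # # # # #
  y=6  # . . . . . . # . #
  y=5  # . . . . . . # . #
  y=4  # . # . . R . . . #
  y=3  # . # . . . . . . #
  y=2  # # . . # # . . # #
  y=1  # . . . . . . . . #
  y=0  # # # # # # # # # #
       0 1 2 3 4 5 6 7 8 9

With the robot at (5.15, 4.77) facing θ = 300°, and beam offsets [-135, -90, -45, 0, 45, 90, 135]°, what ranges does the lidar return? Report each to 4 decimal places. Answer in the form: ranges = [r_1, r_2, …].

ranges = [4.2964, 2.4826, 1.8324, 4.3532, 3.9858, 2.1362, 2.3087]

beam 1: φ=-135°, α=165°
  dir = (cos 165°, sin 165°) = (-0.9659, 0.2588); from cell (5,4)
  next x-line at t=0.1553, next y-line at t=0.8887; Δt_x=1.0353, Δt_y=3.8637
    x: enter (4,4) at t=0.1553
    y: enter (4,5) at t=0.8887
    x: enter (3,5) at t=1.1906
    x: enter (2,5) at t=2.2258
    x: enter (1,5) at t=3.2611
    x: enter (0,5) at t=4.2964 ← occupied
  → r_1 = 4.2964
beam 2: φ=-90°, α=210°
  dir = (cos 210°, sin 210°) = (-0.8660, -0.5000); from cell (5,4)
  next x-line at t=0.1732, next y-line at t=1.5400; Δt_x=1.1547, Δt_y=2.0000
    x: enter (4,4) at t=0.1732
    x: enter (3,4) at t=1.3279
    y: enter (3,3) at t=1.5400
    x: enter (2,3) at t=2.4826 ← occupied
  → r_2 = 2.4826
beam 3: φ=-45°, α=255°
  dir = (cos 255°, sin 255°) = (-0.2588, -0.9659); from cell (5,4)
  next x-line at t=0.5796, next y-line at t=0.7972; Δt_x=3.8637, Δt_y=1.0353
    x: enter (4,4) at t=0.5796
    y: enter (4,3) at t=0.7972
    y: enter (4,2) at t=1.8324 ← occupied
  → r_3 = 1.8324
beam 4: φ=0°, α=300°
  dir = (cos 300°, sin 300°) = (0.5000, -0.8660); from cell (5,4)
  next x-line at t=1.7000, next y-line at t=0.8891; Δt_x=2.0000, Δt_y=1.1547
    y: enter (5,3) at t=0.8891
    x: enter (6,3) at t=1.7000
    y: enter (6,2) at t=2.0438
    y: enter (6,1) at t=3.1985
    x: enter (7,1) at t=3.7000
    y: enter (7,0) at t=4.3532 ← occupied
  → r_4 = 4.3532
beam 5: φ=45°, α=345°
  dir = (cos 345°, sin 345°) = (0.9659, -0.2588); from cell (5,4)
  next x-line at t=0.8800, next y-line at t=2.9751; Δt_x=1.0353, Δt_y=3.8637
    x: enter (6,4) at t=0.8800
    x: enter (7,4) at t=1.9153
    x: enter (8,4) at t=2.9505
    y: enter (8,3) at t=2.9751
    x: enter (9,3) at t=3.9858 ← occupied
  → r_5 = 3.9858
beam 6: φ=90°, α=30°
  dir = (cos 30°, sin 30°) = (0.8660, 0.5000); from cell (5,4)
  next x-line at t=0.9815, next y-line at t=0.4600; Δt_x=1.1547, Δt_y=2.0000
    y: enter (5,5) at t=0.4600
    x: enter (6,5) at t=0.9815
    x: enter (7,5) at t=2.1362 ← occupied
  → r_6 = 2.1362
beam 7: φ=135°, α=75°
  dir = (cos 75°, sin 75°) = (0.2588, 0.9659); from cell (5,4)
  next x-line at t=3.2841, next y-line at t=0.2381; Δt_x=3.8637, Δt_y=1.0353
    y: enter (5,5) at t=0.2381
    y: enter (5,6) at t=1.2734
    y: enter (5,7) at t=2.3087 ← occupied
  → r_7 = 2.3087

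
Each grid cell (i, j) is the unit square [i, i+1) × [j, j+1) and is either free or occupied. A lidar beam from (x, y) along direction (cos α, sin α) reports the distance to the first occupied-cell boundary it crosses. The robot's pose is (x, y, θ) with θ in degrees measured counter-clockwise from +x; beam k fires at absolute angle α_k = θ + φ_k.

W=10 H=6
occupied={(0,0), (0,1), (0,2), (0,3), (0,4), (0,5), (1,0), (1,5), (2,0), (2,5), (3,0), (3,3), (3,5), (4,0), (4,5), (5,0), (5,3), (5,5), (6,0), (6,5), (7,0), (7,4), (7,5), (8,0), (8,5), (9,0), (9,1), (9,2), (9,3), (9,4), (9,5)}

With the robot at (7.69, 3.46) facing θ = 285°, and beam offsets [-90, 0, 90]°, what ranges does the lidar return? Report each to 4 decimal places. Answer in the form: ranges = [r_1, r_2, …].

beam 1: φ=-90°, α=195°
  d=(-0.9659,-0.2588)  start (7,3)  tX=0.7143 tY=1.7773  stride 1/|dx|=1.0353 1/|dy|=3.8637
    cross x-line → (6,3), t=0.7143
    cross x-line → (5,3), t=1.7496 (wall)
  → r_1 = 1.7496
beam 2: φ=0°, α=285°
  d=(0.2588,-0.9659)  start (7,3)  tX=1.1977 tY=0.4762  stride 1/|dx|=3.8637 1/|dy|=1.0353
    cross y-line → (7,2), t=0.4762
    cross x-line → (8,2), t=1.1977
    cross y-line → (8,1), t=1.5115
    cross y-line → (8,0), t=2.5468 (wall)
  → r_2 = 2.5468
beam 3: φ=90°, α=15°
  d=(0.9659,0.2588)  start (7,3)  tX=0.3209 tY=2.0864  stride 1/|dx|=1.0353 1/|dy|=3.8637
    cross x-line → (8,3), t=0.3209
    cross x-line → (9,3), t=1.3562 (wall)
  → r_3 = 1.3562

ranges = [1.7496, 2.5468, 1.3562]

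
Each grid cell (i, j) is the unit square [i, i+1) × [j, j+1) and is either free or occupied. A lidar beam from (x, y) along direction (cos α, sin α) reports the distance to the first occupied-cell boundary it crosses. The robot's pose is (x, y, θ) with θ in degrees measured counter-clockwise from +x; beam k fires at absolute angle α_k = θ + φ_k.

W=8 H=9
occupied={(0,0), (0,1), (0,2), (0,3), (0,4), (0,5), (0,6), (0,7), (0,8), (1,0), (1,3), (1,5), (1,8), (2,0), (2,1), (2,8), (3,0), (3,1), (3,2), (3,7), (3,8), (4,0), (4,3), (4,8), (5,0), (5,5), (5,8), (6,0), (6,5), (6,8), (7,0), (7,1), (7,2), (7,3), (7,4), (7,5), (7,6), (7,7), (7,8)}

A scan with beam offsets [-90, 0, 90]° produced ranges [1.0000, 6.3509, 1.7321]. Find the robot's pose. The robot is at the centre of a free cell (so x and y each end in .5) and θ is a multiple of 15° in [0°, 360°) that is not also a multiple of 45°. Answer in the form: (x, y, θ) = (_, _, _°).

The pose lattice has 33·16 = 528 candidates. Test each by forward raycasting.
  (1.5, 6.5, 165°): beam 1 = 1.5529 ≠ 1.0000 ✗
  (6.5, 7.5, 75°): beam 1 = 0.5176 ≠ 1.0000 ✗
  (6.5, 4.5, 165°): beam 1 = 0.5176 ≠ 1.0000 ✗
  (2.5, 6.5, 285°): beam 1 = 1.5529 ≠ 1.0000 ✗
  …
  (5.5, 7.5, 240°): r_1=1.0000, r_2=6.3509, r_3=1.7321 — all match ✓
Only this pose fits every beam.

(x, y, θ) = (5.5, 7.5, 240°)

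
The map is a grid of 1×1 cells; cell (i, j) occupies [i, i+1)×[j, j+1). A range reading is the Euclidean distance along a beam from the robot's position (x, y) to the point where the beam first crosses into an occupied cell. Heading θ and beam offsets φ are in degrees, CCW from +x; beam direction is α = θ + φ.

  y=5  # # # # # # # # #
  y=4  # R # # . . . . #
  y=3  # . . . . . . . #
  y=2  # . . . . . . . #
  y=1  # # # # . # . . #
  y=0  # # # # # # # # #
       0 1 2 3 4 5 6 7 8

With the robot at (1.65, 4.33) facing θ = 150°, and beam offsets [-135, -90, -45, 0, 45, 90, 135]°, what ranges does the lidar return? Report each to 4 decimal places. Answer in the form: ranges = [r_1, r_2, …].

ranges = [0.3623, 0.7000, 0.6936, 0.7506, 0.6729, 1.3000, 2.4122]

beam 1: φ=-135°, α=15°
  direction (0.9659, 0.2588); cell (1,4); t to first gridline: x 0.3623, y 2.5887 (then +1.0353 / +3.8637)
    (2,4) via x @ 0.3623  # hit
  → r_1 = 0.3623
beam 2: φ=-90°, α=60°
  direction (0.5000, 0.8660); cell (1,4); t to first gridline: x 0.7000, y 0.7736 (then +2.0000 / +1.1547)
    (2,4) via x @ 0.7000  # hit
  → r_2 = 0.7000
beam 3: φ=-45°, α=105°
  direction (-0.2588, 0.9659); cell (1,4); t to first gridline: x 2.5114, y 0.6936 (then +3.8637 / +1.0353)
    (1,5) via y @ 0.6936  # hit
  → r_3 = 0.6936
beam 4: φ=0°, α=150°
  direction (-0.8660, 0.5000); cell (1,4); t to first gridline: x 0.7506, y 1.3400 (then +1.1547 / +2.0000)
    (0,4) via x @ 0.7506  # hit
  → r_4 = 0.7506
beam 5: φ=45°, α=195°
  direction (-0.9659, -0.2588); cell (1,4); t to first gridline: x 0.6729, y 1.2750 (then +1.0353 / +3.8637)
    (0,4) via x @ 0.6729  # hit
  → r_5 = 0.6729
beam 6: φ=90°, α=240°
  direction (-0.5000, -0.8660); cell (1,4); t to first gridline: x 1.3000, y 0.3811 (then +2.0000 / +1.1547)
    (1,3) via y @ 0.3811
    (0,3) via x @ 1.3000  # hit
  → r_6 = 1.3000
beam 7: φ=135°, α=285°
  direction (0.2588, -0.9659); cell (1,4); t to first gridline: x 1.3523, y 0.3416 (then +3.8637 / +1.0353)
    (1,3) via y @ 0.3416
    (2,3) via x @ 1.3523
    (2,2) via y @ 1.3769
    (2,1) via y @ 2.4122  # hit
  → r_7 = 2.4122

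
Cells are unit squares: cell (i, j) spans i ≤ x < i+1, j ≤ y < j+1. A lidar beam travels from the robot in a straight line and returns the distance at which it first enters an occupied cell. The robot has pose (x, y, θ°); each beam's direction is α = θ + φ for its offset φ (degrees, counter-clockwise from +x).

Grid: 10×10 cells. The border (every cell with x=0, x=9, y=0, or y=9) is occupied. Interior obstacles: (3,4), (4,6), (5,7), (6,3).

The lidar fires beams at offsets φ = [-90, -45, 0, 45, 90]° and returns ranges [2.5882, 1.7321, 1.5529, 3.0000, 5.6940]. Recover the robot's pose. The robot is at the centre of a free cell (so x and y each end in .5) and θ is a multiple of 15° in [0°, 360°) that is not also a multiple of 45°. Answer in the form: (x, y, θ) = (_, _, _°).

Candidates: 60 free-cell centres × 16 headings = 960 poses. Raycast each; keep the one whose scan matches to 4 dp.
  (3.5, 8.5, 285°): beam 2 = 5.0000 ≠ 1.7321 ✗
  (8.5, 2.5, 240°): beam 1 = 1.7321 ≠ 2.5882 ✗
  (2.5, 2.5, 120°): beam 1 = 7.5056 ≠ 2.5882 ✗
  (5.5, 5.5, 75°): beam 1 = 3.6235 ≠ 2.5882 ✗
  (1.5, 6.5, 30°): beam 1 = 6.3509 ≠ 2.5882 ✗
  …
  (7.5, 3.5, 15°): r_1=2.5882, r_2=1.7321, r_3=1.5529, r_4=3.0000, r_5=5.6940 — all match ✓
No second candidate reproduces the full scan.

(x, y, θ) = (7.5, 3.5, 15°)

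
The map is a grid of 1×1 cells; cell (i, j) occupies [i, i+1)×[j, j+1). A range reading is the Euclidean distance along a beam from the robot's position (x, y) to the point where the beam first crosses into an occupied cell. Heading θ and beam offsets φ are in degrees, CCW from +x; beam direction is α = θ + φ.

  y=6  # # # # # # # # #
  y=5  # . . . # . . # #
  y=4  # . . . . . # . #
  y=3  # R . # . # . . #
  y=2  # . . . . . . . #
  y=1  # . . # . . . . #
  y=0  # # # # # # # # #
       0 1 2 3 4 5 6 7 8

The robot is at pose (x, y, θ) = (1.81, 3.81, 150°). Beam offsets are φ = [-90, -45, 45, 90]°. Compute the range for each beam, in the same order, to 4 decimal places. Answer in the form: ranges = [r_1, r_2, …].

beam 1: φ=-90°, α=60°
  direction (0.5000, 0.8660); cell (1,3); t to first gridline: x 0.3800, y 0.2194 (then +2.0000 / +1.1547)
    (1,4) via y @ 0.2194
    (2,4) via x @ 0.3800
    (2,5) via y @ 1.3741
    (3,5) via x @ 2.3800
    (3,6) via y @ 2.5288  # hit
  → r_1 = 2.5288
beam 2: φ=-45°, α=105°
  direction (-0.2588, 0.9659); cell (1,3); t to first gridline: x 3.1296, y 0.1967 (then +3.8637 / +1.0353)
    (1,4) via y @ 0.1967
    (1,5) via y @ 1.2320
    (1,6) via y @ 2.2673  # hit
  → r_2 = 2.2673
beam 3: φ=45°, α=195°
  direction (-0.9659, -0.2588); cell (1,3); t to first gridline: x 0.8386, y 3.1296 (then +1.0353 / +3.8637)
    (0,3) via x @ 0.8386  # hit
  → r_3 = 0.8386
beam 4: φ=90°, α=240°
  direction (-0.5000, -0.8660); cell (1,3); t to first gridline: x 1.6200, y 0.9353 (then +2.0000 / +1.1547)
    (1,2) via y @ 0.9353
    (0,2) via x @ 1.6200  # hit
  → r_4 = 1.6200

ranges = [2.5288, 2.2673, 0.8386, 1.6200]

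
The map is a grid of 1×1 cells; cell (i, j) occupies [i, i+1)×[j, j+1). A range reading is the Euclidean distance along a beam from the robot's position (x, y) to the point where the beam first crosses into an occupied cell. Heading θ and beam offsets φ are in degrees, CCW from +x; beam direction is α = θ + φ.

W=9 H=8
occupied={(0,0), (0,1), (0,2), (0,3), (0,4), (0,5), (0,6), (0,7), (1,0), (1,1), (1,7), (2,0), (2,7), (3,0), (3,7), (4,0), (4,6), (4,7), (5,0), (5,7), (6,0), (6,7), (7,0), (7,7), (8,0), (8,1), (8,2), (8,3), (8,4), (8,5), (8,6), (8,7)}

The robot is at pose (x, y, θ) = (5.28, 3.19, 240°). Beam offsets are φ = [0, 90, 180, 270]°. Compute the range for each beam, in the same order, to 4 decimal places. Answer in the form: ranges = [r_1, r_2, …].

beam 1: φ=0°, α=240°
  dir = (cos 240°, sin 240°) = (-0.5000, -0.8660); from cell (5,3)
  next x-line at t=0.5600, next y-line at t=0.2194; Δt_x=2.0000, Δt_y=1.1547
    y: enter (5,2) at t=0.2194
    x: enter (4,2) at t=0.5600
    y: enter (4,1) at t=1.3741
    y: enter (4,0) at t=2.5288 ← occupied
  → r_1 = 2.5288
beam 2: φ=90°, α=330°
  dir = (cos 330°, sin 330°) = (0.8660, -0.5000); from cell (5,3)
  next x-line at t=0.8314, next y-line at t=0.3800; Δt_x=1.1547, Δt_y=2.0000
    y: enter (5,2) at t=0.3800
    x: enter (6,2) at t=0.8314
    x: enter (7,2) at t=1.9861
    y: enter (7,1) at t=2.3800
    x: enter (8,1) at t=3.1408 ← occupied
  → r_2 = 3.1408
beam 3: φ=180°, α=60°
  dir = (cos 60°, sin 60°) = (0.5000, 0.8660); from cell (5,3)
  next x-line at t=1.4400, next y-line at t=0.9353; Δt_x=2.0000, Δt_y=1.1547
    y: enter (5,4) at t=0.9353
    x: enter (6,4) at t=1.4400
    y: enter (6,5) at t=2.0900
    y: enter (6,6) at t=3.2447
    x: enter (7,6) at t=3.4400
    y: enter (7,7) at t=4.3994 ← occupied
  → r_3 = 4.3994
beam 4: φ=270°, α=150°
  dir = (cos 150°, sin 150°) = (-0.8660, 0.5000); from cell (5,3)
  next x-line at t=0.3233, next y-line at t=1.6200; Δt_x=1.1547, Δt_y=2.0000
    x: enter (4,3) at t=0.3233
    x: enter (3,3) at t=1.4780
    y: enter (3,4) at t=1.6200
    x: enter (2,4) at t=2.6327
    y: enter (2,5) at t=3.6200
    x: enter (1,5) at t=3.7874
    x: enter (0,5) at t=4.9421 ← occupied
  → r_4 = 4.9421

ranges = [2.5288, 3.1408, 4.3994, 4.9421]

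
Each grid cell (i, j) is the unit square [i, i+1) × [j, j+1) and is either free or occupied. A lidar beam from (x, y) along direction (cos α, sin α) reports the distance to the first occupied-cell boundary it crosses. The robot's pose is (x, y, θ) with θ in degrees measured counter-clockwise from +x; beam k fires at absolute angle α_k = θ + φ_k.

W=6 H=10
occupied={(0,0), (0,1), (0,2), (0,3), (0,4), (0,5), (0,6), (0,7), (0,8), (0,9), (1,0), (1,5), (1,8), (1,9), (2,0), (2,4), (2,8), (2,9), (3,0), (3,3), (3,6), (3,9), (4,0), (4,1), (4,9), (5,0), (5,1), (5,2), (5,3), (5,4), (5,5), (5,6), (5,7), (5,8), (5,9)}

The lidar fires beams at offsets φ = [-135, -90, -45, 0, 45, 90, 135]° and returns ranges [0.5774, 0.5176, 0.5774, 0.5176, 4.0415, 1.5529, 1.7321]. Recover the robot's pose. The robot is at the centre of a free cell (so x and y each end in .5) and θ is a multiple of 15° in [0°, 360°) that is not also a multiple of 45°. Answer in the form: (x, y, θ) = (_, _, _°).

(x, y, θ) = (1.5, 6.5, 285°)

The pose lattice has 25·16 = 400 candidates. Test each by forward raycasting.
  (1.5, 2.5, 120°): beam 1 = 2.5882 ≠ 0.5774 ✗
  (4.5, 5.5, 30°): beam 1 = 1.9319 ≠ 0.5774 ✗
  (2.5, 7.5, 285°): beam 1 = 1.0000 ≠ 0.5774 ✗
  (1.5, 3.5, 150°): beam 1 = 1.5529 ≠ 0.5774 ✗
  …
  (1.5, 6.5, 285°): r_1=0.5774, r_2=0.5176, r_3=0.5774, r_4=0.5176, r_5=4.0415, r_6=1.5529, r_7=1.7321 — all match ✓
Only this pose fits every beam.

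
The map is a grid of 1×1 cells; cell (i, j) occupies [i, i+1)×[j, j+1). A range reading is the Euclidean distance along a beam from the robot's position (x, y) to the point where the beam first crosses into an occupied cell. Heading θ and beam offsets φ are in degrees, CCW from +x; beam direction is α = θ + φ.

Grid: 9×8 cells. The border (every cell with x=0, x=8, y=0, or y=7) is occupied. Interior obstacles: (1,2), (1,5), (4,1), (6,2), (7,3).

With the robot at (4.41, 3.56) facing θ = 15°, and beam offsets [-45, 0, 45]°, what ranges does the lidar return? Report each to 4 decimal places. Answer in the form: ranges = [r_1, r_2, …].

beam 1: φ=-45°, α=330°
  cosα=0.8660 sinα=-0.5000 | (4,3) | tMaxX 0.6813 tMaxY 1.1200 | tΔX 1.1547 tΔY 2.0000
    t=0.6813 [x] (5,3)
    t=1.1200 [y] (5,2)
    t=1.8360 [x] (6,2) — stop
  → r_1 = 1.8360
beam 2: φ=0°, α=15°
  cosα=0.9659 sinα=0.2588 | (4,3) | tMaxX 0.6108 tMaxY 1.7000 | tΔX 1.0353 tΔY 3.8637
    t=0.6108 [x] (5,3)
    t=1.6461 [x] (6,3)
    t=1.7000 [y] (6,4)
    t=2.6814 [x] (7,4)
    t=3.7166 [x] (8,4) — stop
  → r_2 = 3.7166
beam 3: φ=45°, α=60°
  cosα=0.5000 sinα=0.8660 | (4,3) | tMaxX 1.1800 tMaxY 0.5081 | tΔX 2.0000 tΔY 1.1547
    t=0.5081 [y] (4,4)
    t=1.1800 [x] (5,4)
    t=1.6628 [y] (5,5)
    t=2.8175 [y] (5,6)
    t=3.1800 [x] (6,6)
    t=3.9722 [y] (6,7) — stop
  → r_3 = 3.9722

ranges = [1.8360, 3.7166, 3.9722]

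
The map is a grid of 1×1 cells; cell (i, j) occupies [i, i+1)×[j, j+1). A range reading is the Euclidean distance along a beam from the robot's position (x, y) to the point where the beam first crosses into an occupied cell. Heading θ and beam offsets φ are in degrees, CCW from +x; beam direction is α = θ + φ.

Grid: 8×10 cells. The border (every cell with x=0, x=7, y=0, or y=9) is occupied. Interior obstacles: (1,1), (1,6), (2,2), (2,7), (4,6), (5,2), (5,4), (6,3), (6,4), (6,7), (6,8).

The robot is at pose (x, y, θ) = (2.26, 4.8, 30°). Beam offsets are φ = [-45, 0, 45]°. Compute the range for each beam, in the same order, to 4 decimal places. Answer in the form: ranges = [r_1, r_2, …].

ranges = [2.8367, 2.4000, 2.2776]

beam 1: φ=-45°, α=345°
  direction (0.9659, -0.2588); cell (2,4); t to first gridline: x 0.7661, y 3.0910 (then +1.0353 / +3.8637)
    (3,4) via x @ 0.7661
    (4,4) via x @ 1.8014
    (5,4) via x @ 2.8367  # hit
  → r_1 = 2.8367
beam 2: φ=0°, α=30°
  direction (0.8660, 0.5000); cell (2,4); t to first gridline: x 0.8545, y 0.4000 (then +1.1547 / +2.0000)
    (2,5) via y @ 0.4000
    (3,5) via x @ 0.8545
    (4,5) via x @ 2.0092
    (4,6) via y @ 2.4000  # hit
  → r_2 = 2.4000
beam 3: φ=45°, α=75°
  direction (0.2588, 0.9659); cell (2,4); t to first gridline: x 2.8591, y 0.2071 (then +3.8637 / +1.0353)
    (2,5) via y @ 0.2071
    (2,6) via y @ 1.2423
    (2,7) via y @ 2.2776  # hit
  → r_3 = 2.2776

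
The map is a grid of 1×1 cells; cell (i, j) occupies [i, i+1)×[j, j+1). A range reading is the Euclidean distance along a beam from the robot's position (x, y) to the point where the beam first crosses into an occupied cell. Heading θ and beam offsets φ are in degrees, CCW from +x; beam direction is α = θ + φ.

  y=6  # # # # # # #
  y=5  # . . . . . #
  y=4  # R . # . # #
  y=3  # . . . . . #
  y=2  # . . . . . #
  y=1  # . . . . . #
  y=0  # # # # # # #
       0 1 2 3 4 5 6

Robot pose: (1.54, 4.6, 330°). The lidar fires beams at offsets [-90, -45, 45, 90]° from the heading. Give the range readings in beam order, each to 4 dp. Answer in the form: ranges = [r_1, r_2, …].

ranges = [1.0800, 3.7270, 1.5115, 1.6166]

beam 1: φ=-90°, α=240°
  dir = (cos 240°, sin 240°) = (-0.5000, -0.8660); from cell (1,4)
  next x-line at t=1.0800, next y-line at t=0.6928; Δt_x=2.0000, Δt_y=1.1547
    y: enter (1,3) at t=0.6928
    x: enter (0,3) at t=1.0800 ← occupied
  → r_1 = 1.0800
beam 2: φ=-45°, α=285°
  dir = (cos 285°, sin 285°) = (0.2588, -0.9659); from cell (1,4)
  next x-line at t=1.7773, next y-line at t=0.6212; Δt_x=3.8637, Δt_y=1.0353
    y: enter (1,3) at t=0.6212
    y: enter (1,2) at t=1.6564
    x: enter (2,2) at t=1.7773
    y: enter (2,1) at t=2.6917
    y: enter (2,0) at t=3.7270 ← occupied
  → r_2 = 3.7270
beam 3: φ=45°, α=15°
  dir = (cos 15°, sin 15°) = (0.9659, 0.2588); from cell (1,4)
  next x-line at t=0.4762, next y-line at t=1.5455; Δt_x=1.0353, Δt_y=3.8637
    x: enter (2,4) at t=0.4762
    x: enter (3,4) at t=1.5115 ← occupied
  → r_3 = 1.5115
beam 4: φ=90°, α=60°
  dir = (cos 60°, sin 60°) = (0.5000, 0.8660); from cell (1,4)
  next x-line at t=0.9200, next y-line at t=0.4619; Δt_x=2.0000, Δt_y=1.1547
    y: enter (1,5) at t=0.4619
    x: enter (2,5) at t=0.9200
    y: enter (2,6) at t=1.6166 ← occupied
  → r_4 = 1.6166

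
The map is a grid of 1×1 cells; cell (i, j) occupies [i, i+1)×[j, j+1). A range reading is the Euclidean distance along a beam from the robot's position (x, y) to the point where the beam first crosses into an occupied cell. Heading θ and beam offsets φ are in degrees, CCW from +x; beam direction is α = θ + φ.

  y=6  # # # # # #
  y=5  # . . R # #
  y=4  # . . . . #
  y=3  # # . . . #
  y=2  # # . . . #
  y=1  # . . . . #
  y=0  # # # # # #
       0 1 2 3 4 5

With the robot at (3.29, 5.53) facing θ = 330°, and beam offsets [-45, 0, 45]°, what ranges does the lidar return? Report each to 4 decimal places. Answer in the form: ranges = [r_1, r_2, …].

beam 1: φ=-45°, α=285°
  dir = (cos 285°, sin 285°) = (0.2588, -0.9659); from cell (3,5)
  next x-line at t=2.7432, next y-line at t=0.5487; Δt_x=3.8637, Δt_y=1.0353
    y: enter (3,4) at t=0.5487
    y: enter (3,3) at t=1.5840
    y: enter (3,2) at t=2.6192
    x: enter (4,2) at t=2.7432
    y: enter (4,1) at t=3.6545
    y: enter (4,0) at t=4.6898 ← occupied
  → r_1 = 4.6898
beam 2: φ=0°, α=330°
  dir = (cos 330°, sin 330°) = (0.8660, -0.5000); from cell (3,5)
  next x-line at t=0.8198, next y-line at t=1.0600; Δt_x=1.1547, Δt_y=2.0000
    x: enter (4,5) at t=0.8198 ← occupied
  → r_2 = 0.8198
beam 3: φ=45°, α=15°
  dir = (cos 15°, sin 15°) = (0.9659, 0.2588); from cell (3,5)
  next x-line at t=0.7350, next y-line at t=1.8159; Δt_x=1.0353, Δt_y=3.8637
    x: enter (4,5) at t=0.7350 ← occupied
  → r_3 = 0.7350

ranges = [4.6898, 0.8198, 0.7350]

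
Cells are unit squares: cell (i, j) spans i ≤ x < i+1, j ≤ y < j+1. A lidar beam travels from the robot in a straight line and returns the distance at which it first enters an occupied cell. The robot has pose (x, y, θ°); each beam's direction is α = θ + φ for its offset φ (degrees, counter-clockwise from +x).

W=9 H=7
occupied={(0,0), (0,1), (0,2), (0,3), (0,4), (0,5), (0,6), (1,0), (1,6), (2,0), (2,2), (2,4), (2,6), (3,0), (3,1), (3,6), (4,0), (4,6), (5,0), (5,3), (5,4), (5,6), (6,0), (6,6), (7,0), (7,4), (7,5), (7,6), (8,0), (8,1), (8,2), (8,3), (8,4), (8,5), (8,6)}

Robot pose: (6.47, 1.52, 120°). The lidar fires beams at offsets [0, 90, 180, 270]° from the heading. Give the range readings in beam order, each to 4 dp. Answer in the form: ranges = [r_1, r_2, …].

beam 1: φ=0°, α=120°
  d=(-0.5000,0.8660)  start (6,1)  tX=0.9400 tY=0.5543  stride 1/|dx|=2.0000 1/|dy|=1.1547
    cross y-line → (6,2), t=0.5543
    cross x-line → (5,2), t=0.9400
    cross y-line → (5,3), t=1.7090 (wall)
  → r_1 = 1.7090
beam 2: φ=90°, α=210°
  d=(-0.8660,-0.5000)  start (6,1)  tX=0.5427 tY=1.0400  stride 1/|dx|=1.1547 1/|dy|=2.0000
    cross x-line → (5,1), t=0.5427
    cross y-line → (5,0), t=1.0400 (wall)
  → r_2 = 1.0400
beam 3: φ=180°, α=300°
  d=(0.5000,-0.8660)  start (6,1)  tX=1.0600 tY=0.6004  stride 1/|dx|=2.0000 1/|dy|=1.1547
    cross y-line → (6,0), t=0.6004 (wall)
  → r_3 = 0.6004
beam 4: φ=270°, α=30°
  d=(0.8660,0.5000)  start (6,1)  tX=0.6120 tY=0.9600  stride 1/|dx|=1.1547 1/|dy|=2.0000
    cross x-line → (7,1), t=0.6120
    cross y-line → (7,2), t=0.9600
    cross x-line → (8,2), t=1.7667 (wall)
  → r_4 = 1.7667

ranges = [1.7090, 1.0400, 0.6004, 1.7667]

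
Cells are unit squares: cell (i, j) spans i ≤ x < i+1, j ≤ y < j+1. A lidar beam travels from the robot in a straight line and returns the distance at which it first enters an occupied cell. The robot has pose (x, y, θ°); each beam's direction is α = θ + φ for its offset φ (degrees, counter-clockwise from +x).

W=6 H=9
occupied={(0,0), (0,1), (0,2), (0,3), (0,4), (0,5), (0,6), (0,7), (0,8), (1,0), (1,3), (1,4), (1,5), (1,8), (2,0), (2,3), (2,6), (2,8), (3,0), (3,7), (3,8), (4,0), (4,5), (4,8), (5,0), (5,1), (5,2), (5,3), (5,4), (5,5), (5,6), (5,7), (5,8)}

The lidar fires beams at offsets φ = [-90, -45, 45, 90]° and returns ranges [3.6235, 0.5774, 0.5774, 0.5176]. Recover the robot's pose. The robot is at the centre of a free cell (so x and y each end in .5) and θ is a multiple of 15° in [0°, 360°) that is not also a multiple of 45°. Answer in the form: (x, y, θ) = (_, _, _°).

(x, y, θ) = (1.5, 2.5, 105°)

The pose lattice has 21·16 = 336 candidates. Test each by forward raycasting.
  (1.5, 1.5, 255°): beam 1 = 0.5176 ≠ 3.6235 ✗
  (1.5, 1.5, 15°): beam 1 = 0.5176 ≠ 3.6235 ✗
  (3.5, 6.5, 75°): beam 1 = 1.5529 ≠ 3.6235 ✗
  (3.5, 4.5, 75°): beam 1 = 1.5529 ≠ 3.6235 ✗
  …
  (1.5, 2.5, 105°): r_1=3.6235, r_2=0.5774, r_3=0.5774, r_4=0.5176 — all match ✓
Unique over the lattice → pose = (1.5, 2.5, 105°).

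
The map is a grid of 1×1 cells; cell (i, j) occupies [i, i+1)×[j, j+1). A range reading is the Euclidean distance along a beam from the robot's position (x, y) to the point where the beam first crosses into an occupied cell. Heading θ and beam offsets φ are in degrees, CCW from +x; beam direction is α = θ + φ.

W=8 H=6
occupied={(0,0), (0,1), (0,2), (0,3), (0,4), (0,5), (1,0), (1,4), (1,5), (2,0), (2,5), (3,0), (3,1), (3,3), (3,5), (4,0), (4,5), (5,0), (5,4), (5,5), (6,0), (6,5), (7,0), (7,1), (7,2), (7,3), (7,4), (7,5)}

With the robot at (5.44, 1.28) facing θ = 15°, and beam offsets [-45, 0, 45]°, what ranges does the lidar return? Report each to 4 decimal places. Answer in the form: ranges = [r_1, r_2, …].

beam 1: φ=-45°, α=330°
  dir = (cos 330°, sin 330°) = (0.8660, -0.5000); from cell (5,1)
  next x-line at t=0.6466, next y-line at t=0.5600; Δt_x=1.1547, Δt_y=2.0000
    y: enter (5,0) at t=0.5600 ← occupied
  → r_1 = 0.5600
beam 2: φ=0°, α=15°
  dir = (cos 15°, sin 15°) = (0.9659, 0.2588); from cell (5,1)
  next x-line at t=0.5798, next y-line at t=2.7819; Δt_x=1.0353, Δt_y=3.8637
    x: enter (6,1) at t=0.5798
    x: enter (7,1) at t=1.6150 ← occupied
  → r_2 = 1.6150
beam 3: φ=45°, α=60°
  dir = (cos 60°, sin 60°) = (0.5000, 0.8660); from cell (5,1)
  next x-line at t=1.1200, next y-line at t=0.8314; Δt_x=2.0000, Δt_y=1.1547
    y: enter (5,2) at t=0.8314
    x: enter (6,2) at t=1.1200
    y: enter (6,3) at t=1.9861
    x: enter (7,3) at t=3.1200 ← occupied
  → r_3 = 3.1200

ranges = [0.5600, 1.6150, 3.1200]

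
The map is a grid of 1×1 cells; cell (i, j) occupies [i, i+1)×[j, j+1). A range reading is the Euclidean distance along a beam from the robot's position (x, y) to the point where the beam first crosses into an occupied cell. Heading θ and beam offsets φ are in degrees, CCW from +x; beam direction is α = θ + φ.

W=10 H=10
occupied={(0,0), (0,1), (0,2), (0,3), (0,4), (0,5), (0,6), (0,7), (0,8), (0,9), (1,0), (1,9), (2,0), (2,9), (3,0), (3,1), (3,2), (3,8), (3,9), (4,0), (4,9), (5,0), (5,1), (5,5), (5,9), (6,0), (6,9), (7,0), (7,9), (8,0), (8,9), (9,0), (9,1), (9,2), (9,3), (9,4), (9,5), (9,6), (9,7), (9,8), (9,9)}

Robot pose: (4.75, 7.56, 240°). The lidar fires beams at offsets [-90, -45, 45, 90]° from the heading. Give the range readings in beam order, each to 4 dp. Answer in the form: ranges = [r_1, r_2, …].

beam 1: φ=-90°, α=150°
  dir = (cos 150°, sin 150°) = (-0.8660, 0.5000); from cell (4,7)
  next x-line at t=0.8660, next y-line at t=0.8800; Δt_x=1.1547, Δt_y=2.0000
    x: enter (3,7) at t=0.8660
    y: enter (3,8) at t=0.8800 ← occupied
  → r_1 = 0.8800
beam 2: φ=-45°, α=195°
  dir = (cos 195°, sin 195°) = (-0.9659, -0.2588); from cell (4,7)
  next x-line at t=0.7765, next y-line at t=2.1637; Δt_x=1.0353, Δt_y=3.8637
    x: enter (3,7) at t=0.7765
    x: enter (2,7) at t=1.8117
    y: enter (2,6) at t=2.1637
    x: enter (1,6) at t=2.8470
    x: enter (0,6) at t=3.8823 ← occupied
  → r_2 = 3.8823
beam 3: φ=45°, α=285°
  dir = (cos 285°, sin 285°) = (0.2588, -0.9659); from cell (4,7)
  next x-line at t=0.9659, next y-line at t=0.5798; Δt_x=3.8637, Δt_y=1.0353
    y: enter (4,6) at t=0.5798
    x: enter (5,6) at t=0.9659
    y: enter (5,5) at t=1.6150 ← occupied
  → r_3 = 1.6150
beam 4: φ=90°, α=330°
  dir = (cos 330°, sin 330°) = (0.8660, -0.5000); from cell (4,7)
  next x-line at t=0.2887, next y-line at t=1.1200; Δt_x=1.1547, Δt_y=2.0000
    x: enter (5,7) at t=0.2887
    y: enter (5,6) at t=1.1200
    x: enter (6,6) at t=1.4434
    x: enter (7,6) at t=2.5981
    y: enter (7,5) at t=3.1200
    x: enter (8,5) at t=3.7528
    x: enter (9,5) at t=4.9075 ← occupied
  → r_4 = 4.9075

ranges = [0.8800, 3.8823, 1.6150, 4.9075]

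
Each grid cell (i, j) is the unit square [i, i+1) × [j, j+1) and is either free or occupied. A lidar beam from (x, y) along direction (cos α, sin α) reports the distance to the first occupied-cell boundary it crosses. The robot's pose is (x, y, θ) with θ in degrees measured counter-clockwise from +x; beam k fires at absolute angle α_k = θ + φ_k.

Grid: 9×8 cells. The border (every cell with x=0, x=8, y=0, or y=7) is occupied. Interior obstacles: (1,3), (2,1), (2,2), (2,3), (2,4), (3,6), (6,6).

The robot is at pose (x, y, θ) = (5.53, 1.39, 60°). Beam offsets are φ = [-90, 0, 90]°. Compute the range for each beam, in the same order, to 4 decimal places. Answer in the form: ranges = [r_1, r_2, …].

ranges = [0.7800, 4.9400, 2.9214]

beam 1: φ=-90°, α=330°
  dir = (cos 330°, sin 330°) = (0.8660, -0.5000); from cell (5,1)
  next x-line at t=0.5427, next y-line at t=0.7800; Δt_x=1.1547, Δt_y=2.0000
    x: enter (6,1) at t=0.5427
    y: enter (6,0) at t=0.7800 ← occupied
  → r_1 = 0.7800
beam 2: φ=0°, α=60°
  dir = (cos 60°, sin 60°) = (0.5000, 0.8660); from cell (5,1)
  next x-line at t=0.9400, next y-line at t=0.7044; Δt_x=2.0000, Δt_y=1.1547
    y: enter (5,2) at t=0.7044
    x: enter (6,2) at t=0.9400
    y: enter (6,3) at t=1.8591
    x: enter (7,3) at t=2.9400
    y: enter (7,4) at t=3.0138
    y: enter (7,5) at t=4.1685
    x: enter (8,5) at t=4.9400 ← occupied
  → r_2 = 4.9400
beam 3: φ=90°, α=150°
  dir = (cos 150°, sin 150°) = (-0.8660, 0.5000); from cell (5,1)
  next x-line at t=0.6120, next y-line at t=1.2200; Δt_x=1.1547, Δt_y=2.0000
    x: enter (4,1) at t=0.6120
    y: enter (4,2) at t=1.2200
    x: enter (3,2) at t=1.7667
    x: enter (2,2) at t=2.9214 ← occupied
  → r_3 = 2.9214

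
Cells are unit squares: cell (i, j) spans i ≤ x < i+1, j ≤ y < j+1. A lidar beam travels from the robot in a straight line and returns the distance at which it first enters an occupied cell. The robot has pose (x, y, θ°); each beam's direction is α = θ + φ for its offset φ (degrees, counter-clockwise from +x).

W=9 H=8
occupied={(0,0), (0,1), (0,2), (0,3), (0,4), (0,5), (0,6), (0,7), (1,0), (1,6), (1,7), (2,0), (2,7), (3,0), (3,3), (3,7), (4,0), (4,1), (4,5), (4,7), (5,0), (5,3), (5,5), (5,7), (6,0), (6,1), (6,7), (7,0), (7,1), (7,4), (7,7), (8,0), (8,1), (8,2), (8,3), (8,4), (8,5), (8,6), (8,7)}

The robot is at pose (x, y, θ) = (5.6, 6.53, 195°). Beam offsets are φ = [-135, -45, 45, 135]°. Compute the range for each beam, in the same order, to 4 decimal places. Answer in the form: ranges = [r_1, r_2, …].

ranges = [0.5427, 0.9400, 0.6120, 2.7713]

beam 1: φ=-135°, α=60°
  dir = (cos 60°, sin 60°) = (0.5000, 0.8660); from cell (5,6)
  next x-line at t=0.8000, next y-line at t=0.5427; Δt_x=2.0000, Δt_y=1.1547
    y: enter (5,7) at t=0.5427 ← occupied
  → r_1 = 0.5427
beam 2: φ=-45°, α=150°
  dir = (cos 150°, sin 150°) = (-0.8660, 0.5000); from cell (5,6)
  next x-line at t=0.6928, next y-line at t=0.9400; Δt_x=1.1547, Δt_y=2.0000
    x: enter (4,6) at t=0.6928
    y: enter (4,7) at t=0.9400 ← occupied
  → r_2 = 0.9400
beam 3: φ=45°, α=240°
  dir = (cos 240°, sin 240°) = (-0.5000, -0.8660); from cell (5,6)
  next x-line at t=1.2000, next y-line at t=0.6120; Δt_x=2.0000, Δt_y=1.1547
    y: enter (5,5) at t=0.6120 ← occupied
  → r_3 = 0.6120
beam 4: φ=135°, α=330°
  dir = (cos 330°, sin 330°) = (0.8660, -0.5000); from cell (5,6)
  next x-line at t=0.4619, next y-line at t=1.0600; Δt_x=1.1547, Δt_y=2.0000
    x: enter (6,6) at t=0.4619
    y: enter (6,5) at t=1.0600
    x: enter (7,5) at t=1.6166
    x: enter (8,5) at t=2.7713 ← occupied
  → r_4 = 2.7713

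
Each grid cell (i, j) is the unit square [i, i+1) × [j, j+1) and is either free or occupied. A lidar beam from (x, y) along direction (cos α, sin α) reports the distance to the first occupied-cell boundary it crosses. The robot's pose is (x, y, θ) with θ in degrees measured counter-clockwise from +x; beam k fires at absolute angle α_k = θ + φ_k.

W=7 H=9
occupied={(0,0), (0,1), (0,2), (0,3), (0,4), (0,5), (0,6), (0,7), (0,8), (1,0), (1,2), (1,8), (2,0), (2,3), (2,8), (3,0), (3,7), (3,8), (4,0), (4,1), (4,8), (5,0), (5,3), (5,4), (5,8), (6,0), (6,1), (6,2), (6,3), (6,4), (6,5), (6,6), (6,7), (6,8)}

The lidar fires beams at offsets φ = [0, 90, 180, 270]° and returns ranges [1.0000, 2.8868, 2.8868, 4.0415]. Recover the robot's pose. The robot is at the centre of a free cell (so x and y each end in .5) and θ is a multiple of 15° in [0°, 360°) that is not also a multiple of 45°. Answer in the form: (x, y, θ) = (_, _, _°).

Enumerate (i+0.5, j+0.5, θ) over the 29 free cells and 16 admissible headings. For each, cast all 4 beams and compare to the given ranges.
  (2.5, 7.5, 240°): beam 1 = 3.0000 ≠ 1.0000 ✗
  (5.5, 6.5, 75°): beam 1 = 1.5529 ≠ 1.0000 ✗
  (1.5, 5.5, 195°): beam 1 = 0.5176 ≠ 1.0000 ✗
  …
  (3.5, 4.5, 210°): r_1=1.0000, r_2=2.8868, r_3=2.8868, r_4=4.0415 — all match ✓
Unique over the lattice → pose = (3.5, 4.5, 210°).

(x, y, θ) = (3.5, 4.5, 210°)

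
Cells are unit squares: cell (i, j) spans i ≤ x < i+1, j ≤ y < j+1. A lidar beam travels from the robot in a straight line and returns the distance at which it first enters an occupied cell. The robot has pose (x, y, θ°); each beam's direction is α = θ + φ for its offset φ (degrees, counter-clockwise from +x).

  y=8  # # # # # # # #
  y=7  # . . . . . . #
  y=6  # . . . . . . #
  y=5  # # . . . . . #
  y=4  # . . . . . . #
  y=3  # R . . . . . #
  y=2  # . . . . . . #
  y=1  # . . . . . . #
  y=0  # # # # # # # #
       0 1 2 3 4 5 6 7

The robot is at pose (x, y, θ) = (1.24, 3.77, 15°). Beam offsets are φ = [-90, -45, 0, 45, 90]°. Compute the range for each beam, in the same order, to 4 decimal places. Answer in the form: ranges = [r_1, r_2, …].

beam 1: φ=-90°, α=285°
  d=(0.2588,-0.9659)  start (1,3)  tX=2.9364 tY=0.7972  stride 1/|dx|=3.8637 1/|dy|=1.0353
    cross y-line → (1,2), t=0.7972
    cross y-line → (1,1), t=1.8324
    cross y-line → (1,0), t=2.8677 (wall)
  → r_1 = 2.8677
beam 2: φ=-45°, α=330°
  d=(0.8660,-0.5000)  start (1,3)  tX=0.8776 tY=1.5400  stride 1/|dx|=1.1547 1/|dy|=2.0000
    cross x-line → (2,3), t=0.8776
    cross y-line → (2,2), t=1.5400
    cross x-line → (3,2), t=2.0323
    cross x-line → (4,2), t=3.1870
    cross y-line → (4,1), t=3.5400
    cross x-line → (5,1), t=4.3417
    cross x-line → (6,1), t=5.4964
    cross y-line → (6,0), t=5.5400 (wall)
  → r_2 = 5.5400
beam 3: φ=0°, α=15°
  d=(0.9659,0.2588)  start (1,3)  tX=0.7868 tY=0.8887  stride 1/|dx|=1.0353 1/|dy|=3.8637
    cross x-line → (2,3), t=0.7868
    cross y-line → (2,4), t=0.8887
    cross x-line → (3,4), t=1.8221
    cross x-line → (4,4), t=2.8574
    cross x-line → (5,4), t=3.8926
    cross y-line → (5,5), t=4.7524
    cross x-line → (6,5), t=4.9279
    cross x-line → (7,5), t=5.9632 (wall)
  → r_3 = 5.9632
beam 4: φ=45°, α=60°
  d=(0.5000,0.8660)  start (1,3)  tX=1.5200 tY=0.2656  stride 1/|dx|=2.0000 1/|dy|=1.1547
    cross y-line → (1,4), t=0.2656
    cross y-line → (1,5), t=1.4203 (wall)
  → r_4 = 1.4203
beam 5: φ=90°, α=105°
  d=(-0.2588,0.9659)  start (1,3)  tX=0.9273 tY=0.2381  stride 1/|dx|=3.8637 1/|dy|=1.0353
    cross y-line → (1,4), t=0.2381
    cross x-line → (0,4), t=0.9273 (wall)
  → r_5 = 0.9273

ranges = [2.8677, 5.5400, 5.9632, 1.4203, 0.9273]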